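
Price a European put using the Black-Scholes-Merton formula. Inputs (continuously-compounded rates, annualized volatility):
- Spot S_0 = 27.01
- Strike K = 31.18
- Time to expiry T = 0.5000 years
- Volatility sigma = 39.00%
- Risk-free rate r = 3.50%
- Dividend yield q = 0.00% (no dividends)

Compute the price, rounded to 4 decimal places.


d1 = (ln(S/K) + (r - q + 0.5*sigma^2) * T) / (sigma * sqrt(T)) = -0.31926667
d2 = d1 - sigma * sqrt(T) = -0.59503832
exp(-rT) = 0.98265224; exp(-qT) = 1.00000000
P = K * exp(-rT) * N(-d2) - S_0 * exp(-qT) * N(-d1)
N(-d1) = 0.62523785; N(-d2) = 0.72409107
P = 31.1800 * 0.98265224 * 0.72409107 - 27.0100 * 1.00000000 * 0.62523785 = 5.2978

Answer: Price = 5.2978


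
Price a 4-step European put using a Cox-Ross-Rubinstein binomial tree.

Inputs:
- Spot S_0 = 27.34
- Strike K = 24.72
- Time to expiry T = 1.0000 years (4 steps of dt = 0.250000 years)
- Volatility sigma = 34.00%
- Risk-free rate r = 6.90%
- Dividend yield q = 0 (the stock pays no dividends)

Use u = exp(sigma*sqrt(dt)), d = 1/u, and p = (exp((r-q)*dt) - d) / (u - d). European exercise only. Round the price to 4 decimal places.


dt = T/N = 0.250000
u = exp(sigma*sqrt(dt)) = 1.185305; d = 1/u = 0.843665
p = (exp((r-q)*dt) - d) / (u - d) = 0.508532
Discount per step: exp(-r*dt) = 0.982898
Stock lattice S(k, i) with i counting down-moves:
  k=0: S(0,0) = 27.3400
  k=1: S(1,0) = 32.4062; S(1,1) = 23.0658
  k=2: S(2,0) = 38.4113; S(2,1) = 27.3400; S(2,2) = 19.4598
  k=3: S(3,0) = 45.5291; S(3,1) = 32.4062; S(3,2) = 23.0658; S(3,3) = 16.4175
  k=4: S(4,0) = 53.9658; S(4,1) = 38.4113; S(4,2) = 27.3400; S(4,3) = 19.4598; S(4,4) = 13.8509
Terminal payoffs V(N, i) = max(K - S_T, 0):
  V(4,0) = 0.000000; V(4,1) = 0.000000; V(4,2) = 0.000000; V(4,3) = 5.260199; V(4,4) = 10.869091
Backward induction: V(k, i) = exp(-r*dt) * [p * V(k+1, i) + (1-p) * V(k+1, i+1)].
  V(3,0) = exp(-r*dt) * [p*0.000000 + (1-p)*0.000000] = 0.000000
  V(3,1) = exp(-r*dt) * [p*0.000000 + (1-p)*0.000000] = 0.000000
  V(3,2) = exp(-r*dt) * [p*0.000000 + (1-p)*5.260199] = 2.541008
  V(3,3) = exp(-r*dt) * [p*5.260199 + (1-p)*10.869091] = 7.879688
  V(2,0) = exp(-r*dt) * [p*0.000000 + (1-p)*0.000000] = 0.000000
  V(2,1) = exp(-r*dt) * [p*0.000000 + (1-p)*2.541008] = 1.227467
  V(2,2) = exp(-r*dt) * [p*2.541008 + (1-p)*7.879688] = 5.076471
  V(1,0) = exp(-r*dt) * [p*0.000000 + (1-p)*1.227467] = 0.592944
  V(1,1) = exp(-r*dt) * [p*1.227467 + (1-p)*5.076471] = 3.065786
  V(0,0) = exp(-r*dt) * [p*0.592944 + (1-p)*3.065786] = 1.777342

Answer: Price = V(0,0) = 1.7773


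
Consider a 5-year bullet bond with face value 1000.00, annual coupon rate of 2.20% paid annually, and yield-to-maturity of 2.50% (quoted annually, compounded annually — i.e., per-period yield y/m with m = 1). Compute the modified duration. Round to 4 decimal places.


Coupon per period c = face * coupon_rate / m = 22.000000
Periods per year m = 1; per-period yield y/m = 0.025000
Number of cashflows N = 5
Cashflows (t years, CF_t, discount factor 1/(1+y/m)^(m*t), PV):
  t = 1.0000: CF_t = 22.000000, DF = 0.975610, PV = 21.463415
  t = 2.0000: CF_t = 22.000000, DF = 0.951814, PV = 20.939917
  t = 3.0000: CF_t = 22.000000, DF = 0.928599, PV = 20.429187
  t = 4.0000: CF_t = 22.000000, DF = 0.905951, PV = 19.930914
  t = 5.0000: CF_t = 1022.000000, DF = 0.883854, PV = 903.299082
Price P = sum_t PV_t = 986.062515
First compute Macaulay numerator sum_t t * PV_t:
  t * PV_t at t = 1.0000: 21.463415
  t * PV_t at t = 2.0000: 41.879833
  t * PV_t at t = 3.0000: 61.287561
  t * PV_t at t = 4.0000: 79.723657
  t * PV_t at t = 5.0000: 4516.495410
Macaulay duration D = 4720.849876 / 986.062515 = 4.787577
Modified duration = D / (1 + y/m) = 4.787577 / (1 + 0.025000) = 4.670806

Answer: Modified duration = 4.6708


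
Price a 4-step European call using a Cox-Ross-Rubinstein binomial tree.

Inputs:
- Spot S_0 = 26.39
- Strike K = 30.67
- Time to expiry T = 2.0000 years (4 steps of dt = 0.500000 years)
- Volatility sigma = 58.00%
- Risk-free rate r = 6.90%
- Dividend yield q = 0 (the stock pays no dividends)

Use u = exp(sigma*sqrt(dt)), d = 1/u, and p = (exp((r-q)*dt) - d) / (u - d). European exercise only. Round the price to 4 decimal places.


dt = T/N = 0.500000
u = exp(sigma*sqrt(dt)) = 1.507002; d = 1/u = 0.663569
p = (exp((r-q)*dt) - d) / (u - d) = 0.440501
Discount per step: exp(-r*dt) = 0.966088
Stock lattice S(k, i) with i counting down-moves:
  k=0: S(0,0) = 26.3900
  k=1: S(1,0) = 39.7698; S(1,1) = 17.5116
  k=2: S(2,0) = 59.9331; S(2,1) = 26.3900; S(2,2) = 11.6202
  k=3: S(3,0) = 90.3193; S(3,1) = 39.7698; S(3,2) = 17.5116; S(3,3) = 7.7108
  k=4: S(4,0) = 136.1113; S(4,1) = 59.9331; S(4,2) = 26.3900; S(4,3) = 11.6202; S(4,4) = 5.1166
Terminal payoffs V(N, i) = max(S_T - K, 0):
  V(4,0) = 105.441293; V(4,1) = 29.263105; V(4,2) = 0.000000; V(4,3) = 0.000000; V(4,4) = 0.000000
Backward induction: V(k, i) = exp(-r*dt) * [p * V(k+1, i) + (1-p) * V(k+1, i+1)].
  V(3,0) = exp(-r*dt) * [p*105.441293 + (1-p)*29.263105] = 60.689351
  V(3,1) = exp(-r*dt) * [p*29.263105 + (1-p)*0.000000] = 12.453290
  V(3,2) = exp(-r*dt) * [p*0.000000 + (1-p)*0.000000] = 0.000000
  V(3,3) = exp(-r*dt) * [p*0.000000 + (1-p)*0.000000] = 0.000000
  V(2,0) = exp(-r*dt) * [p*60.689351 + (1-p)*12.453290] = 32.558454
  V(2,1) = exp(-r*dt) * [p*12.453290 + (1-p)*0.000000] = 5.299658
  V(2,2) = exp(-r*dt) * [p*0.000000 + (1-p)*0.000000] = 0.000000
  V(1,0) = exp(-r*dt) * [p*32.558454 + (1-p)*5.299658] = 16.720268
  V(1,1) = exp(-r*dt) * [p*5.299658 + (1-p)*0.000000] = 2.255337
  V(0,0) = exp(-r*dt) * [p*16.720268 + (1-p)*2.255337] = 8.334592

Answer: Price = V(0,0) = 8.3346


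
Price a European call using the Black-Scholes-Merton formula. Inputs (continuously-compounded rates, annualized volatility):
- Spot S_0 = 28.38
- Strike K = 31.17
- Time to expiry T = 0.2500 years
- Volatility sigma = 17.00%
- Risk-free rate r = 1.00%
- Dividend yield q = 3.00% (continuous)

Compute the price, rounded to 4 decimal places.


d1 = (ln(S/K) + (r - q + 0.5*sigma^2) * T) / (sigma * sqrt(T)) = -1.11951673
d2 = d1 - sigma * sqrt(T) = -1.20451673
exp(-rT) = 0.99750312; exp(-qT) = 0.99252805
C = S_0 * exp(-qT) * N(d1) - K * exp(-rT) * N(d2)
N(d1) = 0.13145988; N(d2) = 0.11419496
C = 28.3800 * 0.99252805 * 0.13145988 - 31.1700 * 0.99750312 * 0.11419496 = 0.1524

Answer: Price = 0.1524


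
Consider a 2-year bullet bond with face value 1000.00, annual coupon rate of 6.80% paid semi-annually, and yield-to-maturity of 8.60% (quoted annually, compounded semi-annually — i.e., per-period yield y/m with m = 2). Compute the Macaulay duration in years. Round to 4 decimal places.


Answer: Macaulay duration = 1.9017 years

Derivation:
Coupon per period c = face * coupon_rate / m = 34.000000
Periods per year m = 2; per-period yield y/m = 0.043000
Number of cashflows N = 4
Cashflows (t years, CF_t, discount factor 1/(1+y/m)^(m*t), PV):
  t = 0.5000: CF_t = 34.000000, DF = 0.958773, PV = 32.598274
  t = 1.0000: CF_t = 34.000000, DF = 0.919245, PV = 31.254338
  t = 1.5000: CF_t = 34.000000, DF = 0.881347, PV = 29.965808
  t = 2.0000: CF_t = 1034.000000, DF = 0.845012, PV = 873.742186
Price P = sum_t PV_t = 967.560606
Macaulay numerator sum_t t * PV_t:
  t * PV_t at t = 0.5000: 16.299137
  t * PV_t at t = 1.0000: 31.254338
  t * PV_t at t = 1.5000: 44.948712
  t * PV_t at t = 2.0000: 1747.484373
Macaulay duration D = (sum_t t * PV_t) / P = 1839.986560 / 967.560606 = 1.901676


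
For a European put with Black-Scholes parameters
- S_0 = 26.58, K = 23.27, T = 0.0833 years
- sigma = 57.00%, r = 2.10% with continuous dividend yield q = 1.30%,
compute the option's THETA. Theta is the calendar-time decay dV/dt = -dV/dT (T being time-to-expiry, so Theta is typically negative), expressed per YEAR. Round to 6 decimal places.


Answer: Theta = -6.959995

Derivation:
d1 = 0.8947228014; d2 = 0.7302108869
phi(d1) = 0.2673482993; exp(-qT) = 0.9989176861; exp(-rT) = 0.9982522291
Theta = -S*exp(-qT)*phi(d1)*sigma/(2*sqrt(T)) + r*K*exp(-rT)*N(-d2) - q*S*exp(-qT)*N(-d1)
N(-d1) = 0.1854676434; N(-d2) = 0.2326306444; sqrt(T) = 0.2886173938
Term 1 = -26.5800 * 0.9989176861 * 0.2673482993 * 0.5700 / (2 * 0.2886173938) = -7.0094584245
Term 2 = 0.0210 * 23.2700 * 0.9982522291 * 0.2326306444 = 0.1134809311
Term 3 = -0.0130 * 26.5800 * 0.9989176861 * 0.1854676434 = -0.0640171278
Theta = -7.0094584245 + (0.1134809311) + (-0.0640171278) = -6.959995


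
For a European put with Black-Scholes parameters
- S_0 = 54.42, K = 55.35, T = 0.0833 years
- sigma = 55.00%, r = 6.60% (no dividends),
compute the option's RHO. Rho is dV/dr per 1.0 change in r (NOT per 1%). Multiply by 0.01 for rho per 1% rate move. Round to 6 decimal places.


d1 = 0.0072571648; d2 = -0.1514824018
phi(d1) = 0.3989317751; exp(-qT) = 1.0000000000; exp(-rT) = 0.9945172852
N(-d2) = 0.5602024040
Rho = -K*T*exp(-rT)*N(-d2) = -55.3500 * 0.0833 * 0.9945172852 * 0.5602024040 = -2.568739

Answer: Rho = -2.568739


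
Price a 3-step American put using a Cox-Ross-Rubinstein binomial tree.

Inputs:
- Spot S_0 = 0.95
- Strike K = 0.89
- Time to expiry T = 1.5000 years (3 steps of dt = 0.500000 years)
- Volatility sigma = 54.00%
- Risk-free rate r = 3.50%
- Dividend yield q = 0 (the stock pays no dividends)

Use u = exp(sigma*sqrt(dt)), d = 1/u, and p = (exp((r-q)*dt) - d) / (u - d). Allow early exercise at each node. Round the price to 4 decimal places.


Answer: Price = V(0,0) = 0.2054

Derivation:
dt = T/N = 0.500000
u = exp(sigma*sqrt(dt)) = 1.464974; d = 1/u = 0.682606
p = (exp((r-q)*dt) - d) / (u - d) = 0.428249
Discount per step: exp(-r*dt) = 0.982652
Stock lattice S(k, i) with i counting down-moves:
  k=0: S(0,0) = 0.9500
  k=1: S(1,0) = 1.3917; S(1,1) = 0.6485
  k=2: S(2,0) = 2.0388; S(2,1) = 0.9500; S(2,2) = 0.4427
  k=3: S(3,0) = 2.9869; S(3,1) = 1.3917; S(3,2) = 0.6485; S(3,3) = 0.3022
Terminal payoffs V(N, i) = max(K - S_T, 0):
  V(3,0) = 0.000000; V(3,1) = 0.000000; V(3,2) = 0.241524; V(3,3) = 0.587842
Backward induction: V(k, i) = exp(-r*dt) * [p * V(k+1, i) + (1-p) * V(k+1, i+1)]; then take max(V_cont, immediate exercise) for American.
  V(2,0) = exp(-r*dt) * [p*0.000000 + (1-p)*0.000000] = 0.000000; exercise = 0.000000; V(2,0) = max -> 0.000000
  V(2,1) = exp(-r*dt) * [p*0.000000 + (1-p)*0.241524] = 0.135696; exercise = 0.000000; V(2,1) = max -> 0.135696
  V(2,2) = exp(-r*dt) * [p*0.241524 + (1-p)*0.587842] = 0.431907; exercise = 0.447347; V(2,2) = max -> 0.447347
  V(1,0) = exp(-r*dt) * [p*0.000000 + (1-p)*0.135696] = 0.076239; exercise = 0.000000; V(1,0) = max -> 0.076239
  V(1,1) = exp(-r*dt) * [p*0.135696 + (1-p)*0.447347] = 0.308438; exercise = 0.241524; V(1,1) = max -> 0.308438
  V(0,0) = exp(-r*dt) * [p*0.076239 + (1-p)*0.308438] = 0.205373; exercise = 0.000000; V(0,0) = max -> 0.205373


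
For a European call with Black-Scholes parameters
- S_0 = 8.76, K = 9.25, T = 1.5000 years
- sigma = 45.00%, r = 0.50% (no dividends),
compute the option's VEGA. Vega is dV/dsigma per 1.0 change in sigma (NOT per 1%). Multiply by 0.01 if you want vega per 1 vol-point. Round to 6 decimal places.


Answer: Vega = 4.203258

Derivation:
d1 = 0.1904203450; d2 = -0.3607148471
phi(d1) = 0.3917746460; exp(-qT) = 1.0000000000; exp(-rT) = 0.9925280548
Vega = S * exp(-qT) * phi(d1) * sqrt(T) = 8.7600 * 1.0000000000 * 0.3917746460 * 1.2247448714 = 4.203258


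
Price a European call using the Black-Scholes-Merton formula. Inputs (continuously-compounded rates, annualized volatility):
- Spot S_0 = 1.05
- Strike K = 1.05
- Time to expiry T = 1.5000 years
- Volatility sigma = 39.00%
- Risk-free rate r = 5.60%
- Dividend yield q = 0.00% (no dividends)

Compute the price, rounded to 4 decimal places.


d1 = (ln(S/K) + (r - q + 0.5*sigma^2) * T) / (sigma * sqrt(T)) = 0.41468605
d2 = d1 - sigma * sqrt(T) = -0.06296445
exp(-rT) = 0.91943126; exp(-qT) = 1.00000000
C = S_0 * exp(-qT) * N(d1) - K * exp(-rT) * N(d2)
N(d1) = 0.66081413; N(d2) = 0.47489741
C = 1.0500 * 1.00000000 * 0.66081413 - 1.0500 * 0.91943126 * 0.47489741 = 0.2354

Answer: Price = 0.2354


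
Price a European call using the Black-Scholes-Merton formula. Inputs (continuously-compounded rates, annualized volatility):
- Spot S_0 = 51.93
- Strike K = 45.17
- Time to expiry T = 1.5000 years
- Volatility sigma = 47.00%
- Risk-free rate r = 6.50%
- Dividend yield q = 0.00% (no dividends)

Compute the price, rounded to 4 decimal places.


Answer: Price = 16.8502

Derivation:
d1 = (ln(S/K) + (r - q + 0.5*sigma^2) * T) / (sigma * sqrt(T)) = 0.69947439
d2 = d1 - sigma * sqrt(T) = 0.12384430
exp(-rT) = 0.90710234; exp(-qT) = 1.00000000
C = S_0 * exp(-qT) * N(d1) - K * exp(-rT) * N(d2)
N(d1) = 0.75787220; N(d2) = 0.54928072
C = 51.9300 * 1.00000000 * 0.75787220 - 45.1700 * 0.90710234 * 0.54928072 = 16.8502


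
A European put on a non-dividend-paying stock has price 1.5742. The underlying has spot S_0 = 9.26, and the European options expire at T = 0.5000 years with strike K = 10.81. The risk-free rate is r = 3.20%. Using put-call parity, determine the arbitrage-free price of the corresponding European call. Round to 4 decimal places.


Put-call parity: C - P = S_0 * exp(-qT) - K * exp(-rT).
S_0 * exp(-qT) = 9.2600 * 1.00000000 = 9.26000000
K * exp(-rT) = 10.8100 * 0.98412732 = 10.63841633
C = P + S*exp(-qT) - K*exp(-rT)
C = 1.5742 + 9.26000000 - 10.63841633 = 0.1958

Answer: Call price = 0.1958


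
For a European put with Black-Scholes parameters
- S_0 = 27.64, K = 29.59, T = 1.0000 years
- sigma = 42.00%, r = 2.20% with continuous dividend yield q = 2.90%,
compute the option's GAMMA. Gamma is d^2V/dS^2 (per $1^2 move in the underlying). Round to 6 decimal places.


Answer: Gamma = 0.033367

Derivation:
d1 = 0.0310179345; d2 = -0.3889820655
phi(d1) = 0.3987504129; exp(-qT) = 0.9714164645; exp(-rT) = 0.9782402351
Gamma = exp(-qT) * phi(d1) / (S * sigma * sqrt(T)) = 0.9714164645 * 0.3987504129 / (27.6400 * 0.4200 * 1.0000000000) = 0.033367


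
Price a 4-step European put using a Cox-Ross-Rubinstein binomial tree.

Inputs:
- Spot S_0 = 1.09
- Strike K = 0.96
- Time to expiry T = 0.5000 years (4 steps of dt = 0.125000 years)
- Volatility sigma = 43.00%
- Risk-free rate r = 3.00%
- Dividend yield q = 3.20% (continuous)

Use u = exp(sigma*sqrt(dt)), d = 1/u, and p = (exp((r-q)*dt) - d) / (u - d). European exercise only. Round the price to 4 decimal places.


Answer: Price = V(0,0) = 0.0747

Derivation:
dt = T/N = 0.125000
u = exp(sigma*sqrt(dt)) = 1.164193; d = 1/u = 0.858964
p = (exp((r-q)*dt) - d) / (u - d) = 0.461247
Discount per step: exp(-r*dt) = 0.996257
Stock lattice S(k, i) with i counting down-moves:
  k=0: S(0,0) = 1.0900
  k=1: S(1,0) = 1.2690; S(1,1) = 0.9363
  k=2: S(2,0) = 1.4773; S(2,1) = 1.0900; S(2,2) = 0.8042
  k=3: S(3,0) = 1.7199; S(3,1) = 1.2690; S(3,2) = 0.9363; S(3,3) = 0.6908
  k=4: S(4,0) = 2.0023; S(4,1) = 1.4773; S(4,2) = 1.0900; S(4,3) = 0.8042; S(4,4) = 0.5934
Terminal payoffs V(N, i) = max(K - S_T, 0):
  V(4,0) = 0.000000; V(4,1) = 0.000000; V(4,2) = 0.000000; V(4,3) = 0.155777; V(4,4) = 0.366628
Backward induction: V(k, i) = exp(-r*dt) * [p * V(k+1, i) + (1-p) * V(k+1, i+1)].
  V(3,0) = exp(-r*dt) * [p*0.000000 + (1-p)*0.000000] = 0.000000
  V(3,1) = exp(-r*dt) * [p*0.000000 + (1-p)*0.000000] = 0.000000
  V(3,2) = exp(-r*dt) * [p*0.000000 + (1-p)*0.155777] = 0.083611
  V(3,3) = exp(-r*dt) * [p*0.155777 + (1-p)*0.366628] = 0.268365
  V(2,0) = exp(-r*dt) * [p*0.000000 + (1-p)*0.000000] = 0.000000
  V(2,1) = exp(-r*dt) * [p*0.000000 + (1-p)*0.083611] = 0.044877
  V(2,2) = exp(-r*dt) * [p*0.083611 + (1-p)*0.268365] = 0.182462
  V(1,0) = exp(-r*dt) * [p*0.000000 + (1-p)*0.044877] = 0.024087
  V(1,1) = exp(-r*dt) * [p*0.044877 + (1-p)*0.182462] = 0.118556
  V(0,0) = exp(-r*dt) * [p*0.024087 + (1-p)*0.118556] = 0.074702


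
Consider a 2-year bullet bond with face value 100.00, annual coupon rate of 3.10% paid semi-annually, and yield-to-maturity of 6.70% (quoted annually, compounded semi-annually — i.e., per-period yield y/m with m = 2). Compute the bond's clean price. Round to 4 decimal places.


Coupon per period c = face * coupon_rate / m = 1.550000
Periods per year m = 2; per-period yield y/m = 0.033500
Number of cashflows N = 4
Cashflows (t years, CF_t, discount factor 1/(1+y/m)^(m*t), PV):
  t = 0.5000: CF_t = 1.550000, DF = 0.967586, PV = 1.499758
  t = 1.0000: CF_t = 1.550000, DF = 0.936222, PV = 1.451145
  t = 1.5000: CF_t = 1.550000, DF = 0.905876, PV = 1.404107
  t = 2.0000: CF_t = 101.550000, DF = 0.876512, PV = 89.009837
Price P = sum_t PV_t = 93.364847

Answer: Price = 93.3648


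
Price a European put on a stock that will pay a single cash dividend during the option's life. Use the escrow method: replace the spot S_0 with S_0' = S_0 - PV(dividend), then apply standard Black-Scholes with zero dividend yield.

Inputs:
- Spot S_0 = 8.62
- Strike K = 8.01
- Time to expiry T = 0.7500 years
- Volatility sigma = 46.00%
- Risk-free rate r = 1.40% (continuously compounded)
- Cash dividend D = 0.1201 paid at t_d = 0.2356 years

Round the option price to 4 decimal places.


PV(D) = D * exp(-r * t_d) = 0.1201 * 0.99670703 = 0.11970451
S_0' = S_0 - PV(D) = 8.6200 - 0.11970451 = 8.50029549
d1 = (ln(S_0'/K) + (r + sigma^2/2)*T) / (sigma*sqrt(T)) = 0.37467564
d2 = d1 - sigma*sqrt(T) = -0.02369605
exp(-rT) = 0.98955493
N(-d1) = 0.35395086; N(-d2) = 0.50945247
P = K * exp(-rT) * N(-d2) - S_0' * N(-d1) = 8.0100 * 0.98955493 * 0.50945247 - 8.50029549 * 0.35395086 = 1.0294

Answer: Price = 1.0294


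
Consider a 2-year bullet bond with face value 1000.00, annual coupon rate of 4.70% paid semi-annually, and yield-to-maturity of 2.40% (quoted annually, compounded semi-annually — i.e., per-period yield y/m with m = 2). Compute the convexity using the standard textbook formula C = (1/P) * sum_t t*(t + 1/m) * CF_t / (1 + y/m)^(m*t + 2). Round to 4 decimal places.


Answer: Convexity = 4.6670

Derivation:
Coupon per period c = face * coupon_rate / m = 23.500000
Periods per year m = 2; per-period yield y/m = 0.012000
Number of cashflows N = 4
Cashflows (t years, CF_t, discount factor 1/(1+y/m)^(m*t), PV):
  t = 0.5000: CF_t = 23.500000, DF = 0.988142, PV = 23.221344
  t = 1.0000: CF_t = 23.500000, DF = 0.976425, PV = 22.945992
  t = 1.5000: CF_t = 23.500000, DF = 0.964847, PV = 22.673905
  t = 2.0000: CF_t = 1023.500000, DF = 0.953406, PV = 975.811197
Price P = sum_t PV_t = 1044.652438
Convexity numerator sum_t t*(t + 1/m) * CF_t / (1+y/m)^(m*t + 2):
  t = 0.5000: term = 11.336953
  t = 1.0000: term = 33.607567
  t = 1.5000: term = 66.418116
  t = 2.0000: term = 4764.033166
Convexity = (1/P) * sum = 4875.395802 / 1044.652438 = 4.667003


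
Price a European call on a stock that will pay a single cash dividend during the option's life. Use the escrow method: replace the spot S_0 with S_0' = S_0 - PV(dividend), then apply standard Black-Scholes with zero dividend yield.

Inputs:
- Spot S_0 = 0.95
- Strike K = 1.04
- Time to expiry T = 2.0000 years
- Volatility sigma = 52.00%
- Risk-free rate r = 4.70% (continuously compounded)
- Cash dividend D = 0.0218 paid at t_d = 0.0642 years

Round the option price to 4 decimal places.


PV(D) = D * exp(-r * t_d) = 0.0218 * 0.99698715 = 0.02173432
S_0' = S_0 - PV(D) = 0.9500 - 0.02173432 = 0.92826568
d1 = (ln(S_0'/K) + (r + sigma^2/2)*T) / (sigma*sqrt(T)) = 0.34096416
d2 = d1 - sigma*sqrt(T) = -0.39442689
exp(-rT) = 0.91028276
N(d1) = 0.63343472; N(d2) = 0.34663295
C = S_0' * N(d1) - K * exp(-rT) * N(d2) = 0.92826568 * 0.63343472 - 1.0400 * 0.91028276 * 0.34663295 = 0.2598

Answer: Price = 0.2598


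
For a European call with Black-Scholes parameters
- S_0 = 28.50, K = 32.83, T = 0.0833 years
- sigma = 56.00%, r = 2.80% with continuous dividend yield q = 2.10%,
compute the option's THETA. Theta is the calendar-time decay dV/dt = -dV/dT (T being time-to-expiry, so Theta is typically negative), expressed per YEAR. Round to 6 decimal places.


d1 = -0.7906791568; d2 = -0.9523048973
phi(d1) = 0.2918470843; exp(-qT) = 0.9982522291; exp(-rT) = 0.9976703179
Theta = -S*exp(-qT)*phi(d1)*sigma/(2*sqrt(T)) - r*K*exp(-rT)*N(d2) + q*S*exp(-qT)*N(d1)
N(d1) = 0.2145656210; N(d2) = 0.1704711874; sqrt(T) = 0.2886173938
Term 1 = -28.5000 * 0.9982522291 * 0.2918470843 * 0.5600 / (2 * 0.2886173938) = -8.0551946264
Term 2 = -0.0280 * 32.8300 * 0.9976703179 * 0.1704711874 = -0.1563388640
Term 3 = 0.0210 * 28.5000 * 0.9982522291 * 0.2145656210 = 0.1281930798
Theta = -8.0551946264 + (-0.1563388640) + (0.1281930798) = -8.083340

Answer: Theta = -8.083340


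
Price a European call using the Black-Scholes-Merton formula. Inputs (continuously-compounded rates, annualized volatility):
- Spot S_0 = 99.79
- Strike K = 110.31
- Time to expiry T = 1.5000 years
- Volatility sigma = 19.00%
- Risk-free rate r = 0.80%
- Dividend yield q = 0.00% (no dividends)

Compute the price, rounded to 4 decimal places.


d1 = (ln(S/K) + (r - q + 0.5*sigma^2) * T) / (sigma * sqrt(T)) = -0.26278988
d2 = d1 - sigma * sqrt(T) = -0.49549141
exp(-rT) = 0.98807171; exp(-qT) = 1.00000000
C = S_0 * exp(-qT) * N(d1) - K * exp(-rT) * N(d2)
N(d1) = 0.39635627; N(d2) = 0.31012664
C = 99.7900 * 1.00000000 * 0.39635627 - 110.3100 * 0.98807171 * 0.31012664 = 5.7504

Answer: Price = 5.7504


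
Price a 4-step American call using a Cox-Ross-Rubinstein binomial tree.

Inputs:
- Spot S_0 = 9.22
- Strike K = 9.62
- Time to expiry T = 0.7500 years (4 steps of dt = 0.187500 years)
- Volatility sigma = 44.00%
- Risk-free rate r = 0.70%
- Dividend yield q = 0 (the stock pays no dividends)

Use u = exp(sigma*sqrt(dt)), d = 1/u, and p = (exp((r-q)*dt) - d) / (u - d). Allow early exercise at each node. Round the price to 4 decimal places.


dt = T/N = 0.187500
u = exp(sigma*sqrt(dt)) = 1.209885; d = 1/u = 0.826525
p = (exp((r-q)*dt) - d) / (u - d) = 0.455938
Discount per step: exp(-r*dt) = 0.998688
Stock lattice S(k, i) with i counting down-moves:
  k=0: S(0,0) = 9.2200
  k=1: S(1,0) = 11.1551; S(1,1) = 7.6206
  k=2: S(2,0) = 13.4964; S(2,1) = 9.2200; S(2,2) = 6.2986
  k=3: S(3,0) = 16.3291; S(3,1) = 11.1551; S(3,2) = 7.6206; S(3,3) = 5.2059
  k=4: S(4,0) = 19.7564; S(4,1) = 13.4964; S(4,2) = 9.2200; S(4,3) = 6.2986; S(4,4) = 4.3028
Terminal payoffs V(N, i) = max(S_T - K, 0):
  V(4,0) = 10.136398; V(4,1) = 3.876444; V(4,2) = 0.000000; V(4,3) = 0.000000; V(4,4) = 0.000000
Backward induction: V(k, i) = exp(-r*dt) * [p * V(k+1, i) + (1-p) * V(k+1, i+1)]; then take max(V_cont, immediate exercise) for American.
  V(3,0) = exp(-r*dt) * [p*10.136398 + (1-p)*3.876444] = 6.721767; exercise = 6.709149; V(3,0) = max -> 6.721767
  V(3,1) = exp(-r*dt) * [p*3.876444 + (1-p)*0.000000] = 1.765100; exercise = 1.535143; V(3,1) = max -> 1.765100
  V(3,2) = exp(-r*dt) * [p*0.000000 + (1-p)*0.000000] = 0.000000; exercise = 0.000000; V(3,2) = max -> 0.000000
  V(3,3) = exp(-r*dt) * [p*0.000000 + (1-p)*0.000000] = 0.000000; exercise = 0.000000; V(3,3) = max -> 0.000000
  V(2,0) = exp(-r*dt) * [p*6.721767 + (1-p)*1.765100] = 4.019754; exercise = 3.876444; V(2,0) = max -> 4.019754
  V(2,1) = exp(-r*dt) * [p*1.765100 + (1-p)*0.000000] = 0.803721; exercise = 0.000000; V(2,1) = max -> 0.803721
  V(2,2) = exp(-r*dt) * [p*0.000000 + (1-p)*0.000000] = 0.000000; exercise = 0.000000; V(2,2) = max -> 0.000000
  V(1,0) = exp(-r*dt) * [p*4.019754 + (1-p)*0.803721] = 2.267055; exercise = 1.535143; V(1,0) = max -> 2.267055
  V(1,1) = exp(-r*dt) * [p*0.803721 + (1-p)*0.000000] = 0.365966; exercise = 0.000000; V(1,1) = max -> 0.365966
  V(0,0) = exp(-r*dt) * [p*2.267055 + (1-p)*0.365966] = 1.231128; exercise = 0.000000; V(0,0) = max -> 1.231128

Answer: Price = V(0,0) = 1.2311


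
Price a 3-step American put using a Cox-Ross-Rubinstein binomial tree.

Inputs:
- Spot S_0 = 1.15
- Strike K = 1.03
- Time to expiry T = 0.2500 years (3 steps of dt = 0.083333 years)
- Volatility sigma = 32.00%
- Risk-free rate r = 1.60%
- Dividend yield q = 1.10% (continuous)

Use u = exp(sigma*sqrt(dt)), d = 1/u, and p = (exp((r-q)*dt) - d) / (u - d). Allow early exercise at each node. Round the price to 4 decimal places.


dt = T/N = 0.083333
u = exp(sigma*sqrt(dt)) = 1.096777; d = 1/u = 0.911762
p = (exp((r-q)*dt) - d) / (u - d) = 0.479175
Discount per step: exp(-r*dt) = 0.998668
Stock lattice S(k, i) with i counting down-moves:
  k=0: S(0,0) = 1.1500
  k=1: S(1,0) = 1.2613; S(1,1) = 1.0485
  k=2: S(2,0) = 1.3834; S(2,1) = 1.1500; S(2,2) = 0.9560
  k=3: S(3,0) = 1.5172; S(3,1) = 1.2613; S(3,2) = 1.0485; S(3,3) = 0.8717
Terminal payoffs V(N, i) = max(K - S_T, 0):
  V(3,0) = 0.000000; V(3,1) = 0.000000; V(3,2) = 0.000000; V(3,3) = 0.158349
Backward induction: V(k, i) = exp(-r*dt) * [p * V(k+1, i) + (1-p) * V(k+1, i+1)]; then take max(V_cont, immediate exercise) for American.
  V(2,0) = exp(-r*dt) * [p*0.000000 + (1-p)*0.000000] = 0.000000; exercise = 0.000000; V(2,0) = max -> 0.000000
  V(2,1) = exp(-r*dt) * [p*0.000000 + (1-p)*0.000000] = 0.000000; exercise = 0.000000; V(2,1) = max -> 0.000000
  V(2,2) = exp(-r*dt) * [p*0.000000 + (1-p)*0.158349] = 0.082362; exercise = 0.073993; V(2,2) = max -> 0.082362
  V(1,0) = exp(-r*dt) * [p*0.000000 + (1-p)*0.000000] = 0.000000; exercise = 0.000000; V(1,0) = max -> 0.000000
  V(1,1) = exp(-r*dt) * [p*0.000000 + (1-p)*0.082362] = 0.042839; exercise = 0.000000; V(1,1) = max -> 0.042839
  V(0,0) = exp(-r*dt) * [p*0.000000 + (1-p)*0.042839] = 0.022282; exercise = 0.000000; V(0,0) = max -> 0.022282

Answer: Price = V(0,0) = 0.0223


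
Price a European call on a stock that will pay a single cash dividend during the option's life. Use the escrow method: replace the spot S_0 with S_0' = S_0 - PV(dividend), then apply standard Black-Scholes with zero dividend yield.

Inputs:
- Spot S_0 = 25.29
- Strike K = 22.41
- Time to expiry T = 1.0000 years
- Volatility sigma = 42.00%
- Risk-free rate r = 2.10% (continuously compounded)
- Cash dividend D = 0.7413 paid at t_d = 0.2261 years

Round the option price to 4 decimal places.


PV(D) = D * exp(-r * t_d) = 0.7413 * 0.99526315 = 0.73778858
S_0' = S_0 - PV(D) = 25.2900 - 0.73778858 = 24.55221142
d1 = (ln(S_0'/K) + (r + sigma^2/2)*T) / (sigma*sqrt(T)) = 0.47736819
d2 = d1 - sigma*sqrt(T) = 0.05736819
exp(-rT) = 0.97921896
N(d1) = 0.68345002; N(d2) = 0.52287405
C = S_0' * N(d1) - K * exp(-rT) * N(d2) = 24.55221142 * 0.68345002 - 22.4100 * 0.97921896 * 0.52287405 = 5.3061

Answer: Price = 5.3061


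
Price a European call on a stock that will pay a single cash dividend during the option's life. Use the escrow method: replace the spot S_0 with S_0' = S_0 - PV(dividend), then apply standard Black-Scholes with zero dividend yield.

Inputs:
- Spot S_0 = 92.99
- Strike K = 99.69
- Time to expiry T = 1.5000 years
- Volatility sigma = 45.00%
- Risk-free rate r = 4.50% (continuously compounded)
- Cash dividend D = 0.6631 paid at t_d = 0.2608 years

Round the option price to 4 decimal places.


PV(D) = D * exp(-r * t_d) = 0.6631 * 0.98833260 = 0.65536335
S_0' = S_0 - PV(D) = 92.9900 - 0.65536335 = 92.33463665
d1 = (ln(S_0'/K) + (r + sigma^2/2)*T) / (sigma*sqrt(T)) = 0.25897269
d2 = d1 - sigma*sqrt(T) = -0.29216250
exp(-rT) = 0.93472772
N(d1) = 0.60217184; N(d2) = 0.38508119
C = S_0' * N(d1) - K * exp(-rT) * N(d2) = 92.33463665 * 0.60217184 - 99.6900 * 0.93472772 * 0.38508119 = 19.7183

Answer: Price = 19.7183


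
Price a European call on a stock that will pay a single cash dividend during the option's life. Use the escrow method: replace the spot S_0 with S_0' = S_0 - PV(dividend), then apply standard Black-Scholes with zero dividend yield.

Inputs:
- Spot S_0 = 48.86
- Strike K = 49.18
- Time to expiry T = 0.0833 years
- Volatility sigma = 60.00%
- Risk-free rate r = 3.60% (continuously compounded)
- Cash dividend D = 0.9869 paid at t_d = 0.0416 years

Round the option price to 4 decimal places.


PV(D) = D * exp(-r * t_d) = 0.9869 * 0.99850352 = 0.98542312
S_0' = S_0 - PV(D) = 48.8600 - 0.98542312 = 47.87457688
d1 = (ln(S_0'/K) + (r + sigma^2/2)*T) / (sigma*sqrt(T)) = -0.05145005
d2 = d1 - sigma*sqrt(T) = -0.22462049
exp(-rT) = 0.99700569
N(d1) = 0.47948345; N(d2) = 0.41113726
C = S_0' * N(d1) - K * exp(-rT) * N(d2) = 47.87457688 * 0.47948345 - 49.1800 * 0.99700569 * 0.41113726 = 2.7959

Answer: Price = 2.7959


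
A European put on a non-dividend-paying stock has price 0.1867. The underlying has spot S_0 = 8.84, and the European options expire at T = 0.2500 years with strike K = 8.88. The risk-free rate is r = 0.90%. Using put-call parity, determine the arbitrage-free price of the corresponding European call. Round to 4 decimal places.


Put-call parity: C - P = S_0 * exp(-qT) - K * exp(-rT).
S_0 * exp(-qT) = 8.8400 * 1.00000000 = 8.84000000
K * exp(-rT) = 8.8800 * 0.99775253 = 8.86004246
C = P + S*exp(-qT) - K*exp(-rT)
C = 0.1867 + 8.84000000 - 8.86004246 = 0.1667

Answer: Call price = 0.1667


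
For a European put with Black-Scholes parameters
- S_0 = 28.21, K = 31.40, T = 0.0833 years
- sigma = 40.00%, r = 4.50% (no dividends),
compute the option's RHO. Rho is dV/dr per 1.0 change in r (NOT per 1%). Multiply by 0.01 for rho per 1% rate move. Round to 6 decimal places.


Answer: Rho = -2.162221

Derivation:
d1 = -0.8377775385; d2 = -0.9532244961
phi(d1) = 0.2808669708; exp(-qT) = 1.0000000000; exp(-rT) = 0.9962585169
N(-d2) = 0.8297618312
Rho = -K*T*exp(-rT)*N(-d2) = -31.4000 * 0.0833 * 0.9962585169 * 0.8297618312 = -2.162221


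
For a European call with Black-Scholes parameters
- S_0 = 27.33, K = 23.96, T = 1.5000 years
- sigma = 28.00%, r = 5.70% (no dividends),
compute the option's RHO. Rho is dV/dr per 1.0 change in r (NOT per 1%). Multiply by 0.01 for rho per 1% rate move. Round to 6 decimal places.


d1 = 0.8045384831; d2 = 0.4616099191
phi(d1) = 0.2886386790; exp(-qT) = 1.0000000000; exp(-rT) = 0.9180531431
N(d2) = 0.6778194600
Rho = K*T*exp(-rT)*N(d2) = 23.9600 * 1.5000 * 0.9180531431 * 0.6778194600 = 22.364538

Answer: Rho = 22.364538


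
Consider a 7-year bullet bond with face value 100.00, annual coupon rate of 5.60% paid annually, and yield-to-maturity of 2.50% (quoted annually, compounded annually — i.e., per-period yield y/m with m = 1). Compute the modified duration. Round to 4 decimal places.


Answer: Modified duration = 5.9311

Derivation:
Coupon per period c = face * coupon_rate / m = 5.600000
Periods per year m = 1; per-period yield y/m = 0.025000
Number of cashflows N = 7
Cashflows (t years, CF_t, discount factor 1/(1+y/m)^(m*t), PV):
  t = 1.0000: CF_t = 5.600000, DF = 0.975610, PV = 5.463415
  t = 2.0000: CF_t = 5.600000, DF = 0.951814, PV = 5.330161
  t = 3.0000: CF_t = 5.600000, DF = 0.928599, PV = 5.200157
  t = 4.0000: CF_t = 5.600000, DF = 0.905951, PV = 5.073324
  t = 5.0000: CF_t = 5.600000, DF = 0.883854, PV = 4.949584
  t = 6.0000: CF_t = 5.600000, DF = 0.862297, PV = 4.828862
  t = 7.0000: CF_t = 105.600000, DF = 0.841265, PV = 88.837609
Price P = sum_t PV_t = 119.683111
First compute Macaulay numerator sum_t t * PV_t:
  t * PV_t at t = 1.0000: 5.463415
  t * PV_t at t = 2.0000: 10.660321
  t * PV_t at t = 3.0000: 15.600470
  t * PV_t at t = 4.0000: 20.293294
  t * PV_t at t = 5.0000: 24.747920
  t * PV_t at t = 6.0000: 28.973175
  t * PV_t at t = 7.0000: 621.863262
Macaulay duration D = 727.601857 / 119.683111 = 6.079403
Modified duration = D / (1 + y/m) = 6.079403 / (1 + 0.025000) = 5.931125


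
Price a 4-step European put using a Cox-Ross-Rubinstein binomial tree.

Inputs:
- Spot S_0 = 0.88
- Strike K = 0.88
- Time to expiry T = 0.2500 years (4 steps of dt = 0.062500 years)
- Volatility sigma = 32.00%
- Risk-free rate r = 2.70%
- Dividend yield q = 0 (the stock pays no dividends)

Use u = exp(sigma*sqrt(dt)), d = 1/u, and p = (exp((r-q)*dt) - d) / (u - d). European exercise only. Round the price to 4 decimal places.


Answer: Price = V(0,0) = 0.0497

Derivation:
dt = T/N = 0.062500
u = exp(sigma*sqrt(dt)) = 1.083287; d = 1/u = 0.923116
p = (exp((r-q)*dt) - d) / (u - d) = 0.490555
Discount per step: exp(-r*dt) = 0.998314
Stock lattice S(k, i) with i counting down-moves:
  k=0: S(0,0) = 0.8800
  k=1: S(1,0) = 0.9533; S(1,1) = 0.8123
  k=2: S(2,0) = 1.0327; S(2,1) = 0.8800; S(2,2) = 0.7499
  k=3: S(3,0) = 1.1187; S(3,1) = 0.9533; S(3,2) = 0.8123; S(3,3) = 0.6922
  k=4: S(4,0) = 1.2119; S(4,1) = 1.0327; S(4,2) = 0.8800; S(4,3) = 0.7499; S(4,4) = 0.6390
Terminal payoffs V(N, i) = max(K - S_T, 0):
  V(4,0) = 0.000000; V(4,1) = 0.000000; V(4,2) = 0.000000; V(4,3) = 0.130113; V(4,4) = 0.240989
Backward induction: V(k, i) = exp(-r*dt) * [p * V(k+1, i) + (1-p) * V(k+1, i+1)].
  V(3,0) = exp(-r*dt) * [p*0.000000 + (1-p)*0.000000] = 0.000000
  V(3,1) = exp(-r*dt) * [p*0.000000 + (1-p)*0.000000] = 0.000000
  V(3,2) = exp(-r*dt) * [p*0.000000 + (1-p)*0.130113] = 0.066174
  V(3,3) = exp(-r*dt) * [p*0.130113 + (1-p)*0.240989] = 0.186284
  V(2,0) = exp(-r*dt) * [p*0.000000 + (1-p)*0.000000] = 0.000000
  V(2,1) = exp(-r*dt) * [p*0.000000 + (1-p)*0.066174] = 0.033655
  V(2,2) = exp(-r*dt) * [p*0.066174 + (1-p)*0.186284] = 0.127148
  V(1,0) = exp(-r*dt) * [p*0.000000 + (1-p)*0.033655] = 0.017117
  V(1,1) = exp(-r*dt) * [p*0.033655 + (1-p)*0.127148] = 0.081148
  V(0,0) = exp(-r*dt) * [p*0.017117 + (1-p)*0.081148] = 0.049653


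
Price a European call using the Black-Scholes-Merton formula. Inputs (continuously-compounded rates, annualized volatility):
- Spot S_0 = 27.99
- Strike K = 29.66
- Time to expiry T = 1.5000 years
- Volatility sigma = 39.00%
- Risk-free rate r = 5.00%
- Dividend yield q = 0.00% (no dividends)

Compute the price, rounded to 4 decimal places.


Answer: Price = 5.4785

Derivation:
d1 = (ln(S/K) + (r - q + 0.5*sigma^2) * T) / (sigma * sqrt(T)) = 0.27451655
d2 = d1 - sigma * sqrt(T) = -0.20313395
exp(-rT) = 0.92774349; exp(-qT) = 1.00000000
C = S_0 * exp(-qT) * N(d1) - K * exp(-rT) * N(d2)
N(d1) = 0.60815616; N(d2) = 0.41951517
C = 27.9900 * 1.00000000 * 0.60815616 - 29.6600 * 0.92774349 * 0.41951517 = 5.4785


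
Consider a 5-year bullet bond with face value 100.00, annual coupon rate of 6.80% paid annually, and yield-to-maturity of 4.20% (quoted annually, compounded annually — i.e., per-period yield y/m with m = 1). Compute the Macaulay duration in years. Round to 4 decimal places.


Coupon per period c = face * coupon_rate / m = 6.800000
Periods per year m = 1; per-period yield y/m = 0.042000
Number of cashflows N = 5
Cashflows (t years, CF_t, discount factor 1/(1+y/m)^(m*t), PV):
  t = 1.0000: CF_t = 6.800000, DF = 0.959693, PV = 6.525912
  t = 2.0000: CF_t = 6.800000, DF = 0.921010, PV = 6.262871
  t = 3.0000: CF_t = 6.800000, DF = 0.883887, PV = 6.010433
  t = 4.0000: CF_t = 6.800000, DF = 0.848260, PV = 5.768170
  t = 5.0000: CF_t = 106.800000, DF = 0.814069, PV = 86.942607
Price P = sum_t PV_t = 111.509992
Macaulay numerator sum_t t * PV_t:
  t * PV_t at t = 1.0000: 6.525912
  t * PV_t at t = 2.0000: 12.525742
  t * PV_t at t = 3.0000: 18.031299
  t * PV_t at t = 4.0000: 23.072679
  t * PV_t at t = 5.0000: 434.713034
Macaulay duration D = (sum_t t * PV_t) / P = 494.868666 / 111.509992 = 4.437886

Answer: Macaulay duration = 4.4379 years


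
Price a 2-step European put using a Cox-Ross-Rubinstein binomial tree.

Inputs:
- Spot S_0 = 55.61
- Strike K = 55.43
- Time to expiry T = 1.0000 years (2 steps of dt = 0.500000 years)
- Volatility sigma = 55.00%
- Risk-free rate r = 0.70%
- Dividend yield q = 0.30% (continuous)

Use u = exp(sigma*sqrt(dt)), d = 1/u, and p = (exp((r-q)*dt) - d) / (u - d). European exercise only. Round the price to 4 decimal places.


Answer: Price = V(0,0) = 10.4527

Derivation:
dt = T/N = 0.500000
u = exp(sigma*sqrt(dt)) = 1.475370; d = 1/u = 0.677796
p = (exp((r-q)*dt) - d) / (u - d) = 0.406490
Discount per step: exp(-r*dt) = 0.996506
Stock lattice S(k, i) with i counting down-moves:
  k=0: S(0,0) = 55.6100
  k=1: S(1,0) = 82.0453; S(1,1) = 37.6922
  k=2: S(2,0) = 121.0472; S(2,1) = 55.6100; S(2,2) = 25.5477
Terminal payoffs V(N, i) = max(K - S_T, 0):
  V(2,0) = 0.000000; V(2,1) = 0.000000; V(2,2) = 29.882344
Backward induction: V(k, i) = exp(-r*dt) * [p * V(k+1, i) + (1-p) * V(k+1, i+1)].
  V(1,0) = exp(-r*dt) * [p*0.000000 + (1-p)*0.000000] = 0.000000
  V(1,1) = exp(-r*dt) * [p*0.000000 + (1-p)*29.882344] = 17.673500
  V(0,0) = exp(-r*dt) * [p*0.000000 + (1-p)*17.673500] = 10.452748


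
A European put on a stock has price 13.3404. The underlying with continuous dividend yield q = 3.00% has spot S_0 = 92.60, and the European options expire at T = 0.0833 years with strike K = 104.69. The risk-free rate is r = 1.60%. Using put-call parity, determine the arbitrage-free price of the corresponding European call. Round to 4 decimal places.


Put-call parity: C - P = S_0 * exp(-qT) - K * exp(-rT).
S_0 * exp(-qT) = 92.6000 * 0.99750412 = 92.36888150
K * exp(-rT) = 104.6900 * 0.99866809 = 104.55056211
C = P + S*exp(-qT) - K*exp(-rT)
C = 13.3404 + 92.36888150 - 104.55056211 = 1.1587

Answer: Call price = 1.1587


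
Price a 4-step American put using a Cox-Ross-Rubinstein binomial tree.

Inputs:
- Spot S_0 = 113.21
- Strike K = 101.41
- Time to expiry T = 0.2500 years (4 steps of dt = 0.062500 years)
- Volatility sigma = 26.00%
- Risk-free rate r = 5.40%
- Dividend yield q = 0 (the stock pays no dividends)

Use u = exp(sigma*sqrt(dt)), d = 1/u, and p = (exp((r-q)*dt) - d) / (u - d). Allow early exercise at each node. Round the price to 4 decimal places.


Answer: Price = V(0,0) = 1.3188

Derivation:
dt = T/N = 0.062500
u = exp(sigma*sqrt(dt)) = 1.067159; d = 1/u = 0.937067
p = (exp((r-q)*dt) - d) / (u - d) = 0.509743
Discount per step: exp(-r*dt) = 0.996631
Stock lattice S(k, i) with i counting down-moves:
  k=0: S(0,0) = 113.2100
  k=1: S(1,0) = 120.8131; S(1,1) = 106.0854
  k=2: S(2,0) = 128.9268; S(2,1) = 113.2100; S(2,2) = 99.4092
  k=3: S(3,0) = 137.5854; S(3,1) = 120.8131; S(3,2) = 106.0854; S(3,3) = 93.1531
  k=4: S(4,0) = 146.8255; S(4,1) = 128.9268; S(4,2) = 113.2100; S(4,3) = 99.4092; S(4,4) = 87.2908
Terminal payoffs V(N, i) = max(K - S_T, 0):
  V(4,0) = 0.000000; V(4,1) = 0.000000; V(4,2) = 0.000000; V(4,3) = 2.000816; V(4,4) = 14.119250
Backward induction: V(k, i) = exp(-r*dt) * [p * V(k+1, i) + (1-p) * V(k+1, i+1)]; then take max(V_cont, immediate exercise) for American.
  V(3,0) = exp(-r*dt) * [p*0.000000 + (1-p)*0.000000] = 0.000000; exercise = 0.000000; V(3,0) = max -> 0.000000
  V(3,1) = exp(-r*dt) * [p*0.000000 + (1-p)*0.000000] = 0.000000; exercise = 0.000000; V(3,1) = max -> 0.000000
  V(3,2) = exp(-r*dt) * [p*0.000000 + (1-p)*2.000816] = 0.977610; exercise = 0.000000; V(3,2) = max -> 0.977610
  V(3,3) = exp(-r*dt) * [p*2.000816 + (1-p)*14.119250] = 7.915207; exercise = 8.256888; V(3,3) = max -> 8.256888
  V(2,0) = exp(-r*dt) * [p*0.000000 + (1-p)*0.000000] = 0.000000; exercise = 0.000000; V(2,0) = max -> 0.000000
  V(2,1) = exp(-r*dt) * [p*0.000000 + (1-p)*0.977610] = 0.477665; exercise = 0.000000; V(2,1) = max -> 0.477665
  V(2,2) = exp(-r*dt) * [p*0.977610 + (1-p)*8.256888] = 4.531010; exercise = 2.000816; V(2,2) = max -> 4.531010
  V(1,0) = exp(-r*dt) * [p*0.000000 + (1-p)*0.477665] = 0.233390; exercise = 0.000000; V(1,0) = max -> 0.233390
  V(1,1) = exp(-r*dt) * [p*0.477665 + (1-p)*4.531010] = 2.456542; exercise = 0.000000; V(1,1) = max -> 2.456542
  V(0,0) = exp(-r*dt) * [p*0.233390 + (1-p)*2.456542] = 1.318847; exercise = 0.000000; V(0,0) = max -> 1.318847


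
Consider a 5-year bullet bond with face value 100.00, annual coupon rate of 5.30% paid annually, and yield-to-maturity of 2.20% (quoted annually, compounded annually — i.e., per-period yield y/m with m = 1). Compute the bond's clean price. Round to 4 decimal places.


Answer: Price = 114.5273

Derivation:
Coupon per period c = face * coupon_rate / m = 5.300000
Periods per year m = 1; per-period yield y/m = 0.022000
Number of cashflows N = 5
Cashflows (t years, CF_t, discount factor 1/(1+y/m)^(m*t), PV):
  t = 1.0000: CF_t = 5.300000, DF = 0.978474, PV = 5.185910
  t = 2.0000: CF_t = 5.300000, DF = 0.957411, PV = 5.074276
  t = 3.0000: CF_t = 5.300000, DF = 0.936801, PV = 4.965045
  t = 4.0000: CF_t = 5.300000, DF = 0.916635, PV = 4.858165
  t = 5.0000: CF_t = 105.300000, DF = 0.896903, PV = 94.443896
Price P = sum_t PV_t = 114.527292


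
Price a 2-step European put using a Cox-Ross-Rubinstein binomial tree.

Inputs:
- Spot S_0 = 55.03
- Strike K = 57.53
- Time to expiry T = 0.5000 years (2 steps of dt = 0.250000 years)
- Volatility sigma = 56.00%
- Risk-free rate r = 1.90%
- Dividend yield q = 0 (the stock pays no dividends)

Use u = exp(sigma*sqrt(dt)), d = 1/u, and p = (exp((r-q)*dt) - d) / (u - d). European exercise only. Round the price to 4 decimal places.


Answer: Price = V(0,0) = 9.3595

Derivation:
dt = T/N = 0.250000
u = exp(sigma*sqrt(dt)) = 1.323130; d = 1/u = 0.755784
p = (exp((r-q)*dt) - d) / (u - d) = 0.438846
Discount per step: exp(-r*dt) = 0.995261
Stock lattice S(k, i) with i counting down-moves:
  k=0: S(0,0) = 55.0300
  k=1: S(1,0) = 72.8118; S(1,1) = 41.5908
  k=2: S(2,0) = 96.3395; S(2,1) = 55.0300; S(2,2) = 31.4336
Terminal payoffs V(N, i) = max(K - S_T, 0):
  V(2,0) = 0.000000; V(2,1) = 2.500000; V(2,2) = 26.096365
Backward induction: V(k, i) = exp(-r*dt) * [p * V(k+1, i) + (1-p) * V(k+1, i+1)].
  V(1,0) = exp(-r*dt) * [p*0.000000 + (1-p)*2.500000] = 1.396237
  V(1,1) = exp(-r*dt) * [p*2.500000 + (1-p)*26.096365] = 15.666601
  V(0,0) = exp(-r*dt) * [p*1.396237 + (1-p)*15.666601] = 9.359545
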